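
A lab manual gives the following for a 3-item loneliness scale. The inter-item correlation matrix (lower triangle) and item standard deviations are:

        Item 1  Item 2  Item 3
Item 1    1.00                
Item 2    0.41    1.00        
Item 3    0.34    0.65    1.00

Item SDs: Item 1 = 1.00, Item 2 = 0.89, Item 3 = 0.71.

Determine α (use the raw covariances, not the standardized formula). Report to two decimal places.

α = 0.70

Σσ²ᵢ = 1.00² + 0.89² + 0.71² = 2.2962
Covariances σ_ij = r_ij · s_i · s_j:
  σ(Item 1,Item 2) = 0.41 × 1.00 × 0.89 = 0.3649
  σ(Item 1,Item 3) = 0.34 × 1.00 × 0.71 = 0.2414
  σ(Item 2,Item 3) = 0.65 × 0.89 × 0.71 = 0.4107
σ²_T = Σσ²ᵢ + 2·Σσ_ij = 2.2962 + 2 × 1.0170 = 4.3302
α = (3/2)·(1 − 2.2962/4.3302) = 0.70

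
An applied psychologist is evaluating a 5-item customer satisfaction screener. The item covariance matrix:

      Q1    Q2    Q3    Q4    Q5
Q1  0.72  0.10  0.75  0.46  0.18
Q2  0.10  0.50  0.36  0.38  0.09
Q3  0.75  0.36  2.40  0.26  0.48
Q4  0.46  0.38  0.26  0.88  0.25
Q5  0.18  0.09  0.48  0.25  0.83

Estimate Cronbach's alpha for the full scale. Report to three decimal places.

ΣVar(i) = 0.72 + 0.50 + 2.40 + 0.88 + 0.83 = 5.33
Σ_{i<j} σ_ij = 3.31
σ²_T = 5.33 + 2 × 3.31 = 11.95
α = (k/(k−1))·(1 − ΣVar(i)/σ²_T) = (5/4)·(1 − 5.33/11.95) = 0.692

α = 0.692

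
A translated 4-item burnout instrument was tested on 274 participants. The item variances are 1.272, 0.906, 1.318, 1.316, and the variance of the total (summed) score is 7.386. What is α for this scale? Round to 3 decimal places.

Σσ²ᵢ = 1.272 + 0.906 + 1.318 + 1.316 = 4.812
α = (k/(k−1))·(1 − Σσ²ᵢ/σ²_T) = (4/3)·(1 − 4.812/7.386) = 0.465

α = 0.465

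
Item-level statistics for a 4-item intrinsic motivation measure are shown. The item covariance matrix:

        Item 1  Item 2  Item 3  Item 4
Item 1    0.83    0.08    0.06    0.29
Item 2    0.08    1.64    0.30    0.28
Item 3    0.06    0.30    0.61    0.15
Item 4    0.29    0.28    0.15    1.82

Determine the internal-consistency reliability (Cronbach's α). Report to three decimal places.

Cronbach's α = 0.428

ΣVar(i) = 0.83 + 1.64 + 0.61 + 1.82 = 4.90
Σ_{i<j} σ_ij = 1.16
σ²_total = 4.90 + 2 × 1.16 = 7.22
α = (k/(k−1))·(1 − ΣVar(i)/σ²_total) = (4/3)·(1 − 4.90/7.22) = 0.428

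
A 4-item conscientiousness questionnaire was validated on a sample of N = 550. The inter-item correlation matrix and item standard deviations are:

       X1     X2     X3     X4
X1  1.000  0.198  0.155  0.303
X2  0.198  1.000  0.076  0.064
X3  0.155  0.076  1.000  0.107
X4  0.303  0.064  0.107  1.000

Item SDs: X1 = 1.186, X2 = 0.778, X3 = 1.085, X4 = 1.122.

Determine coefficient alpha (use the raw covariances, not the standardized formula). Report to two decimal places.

Σσ²ᵢ = 1.186² + 0.778² + 1.085² + 1.122² = 4.4480
Covariances σ_ij = r_ij · s_i · s_j:
  σ(X1,X2) = 0.198 × 1.186 × 0.778 = 0.1827
  σ(X1,X3) = 0.155 × 1.186 × 1.085 = 0.1995
  σ(X1,X4) = 0.303 × 1.186 × 1.122 = 0.4032
  σ(X2,X3) = 0.076 × 0.778 × 1.085 = 0.0642
  σ(X2,X4) = 0.064 × 0.778 × 1.122 = 0.0559
  σ(X3,X4) = 0.107 × 1.085 × 1.122 = 0.1303
σ²_T = Σσ²ᵢ + 2·Σσ_ij = 4.4480 + 2 × 1.0358 = 6.5196
α = (4/3)·(1 − 4.4480/6.5196) = 0.42

α = 0.42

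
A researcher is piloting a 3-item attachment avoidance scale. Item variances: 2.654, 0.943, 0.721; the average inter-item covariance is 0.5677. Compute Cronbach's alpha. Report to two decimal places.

α = 0.66

Σσ²ᵢ = 2.654 + 0.943 + 0.721 = 4.318
Sum of the 3 distinct covariances = 3 × 0.5677 = 1.7031
Var(T) = Σσ²ᵢ + 2·Σcov = 4.318 + 2 × 1.7031 = 7.7242
α = (3/2)·(1 − 4.318/7.7242) = 0.66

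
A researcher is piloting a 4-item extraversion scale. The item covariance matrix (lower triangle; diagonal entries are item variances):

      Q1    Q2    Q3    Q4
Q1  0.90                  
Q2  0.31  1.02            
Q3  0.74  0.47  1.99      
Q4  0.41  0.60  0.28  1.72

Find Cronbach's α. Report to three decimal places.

α = 0.666

sum of item variances = 0.90 + 1.02 + 1.99 + 1.72 = 5.63
Sum of the distinct covariances = 2.81
total variance = 5.63 + 2 × 2.81 = 11.25
α = (k/(k−1))·(1 − sum of item variances/total variance) = (4/3)·(1 − 5.63/11.25) = 0.666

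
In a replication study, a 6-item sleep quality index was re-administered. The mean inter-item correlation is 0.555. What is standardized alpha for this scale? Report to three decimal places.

α = 0.882

Standardized α = k·r̄ / (1 + (k−1)·r̄) = 6 × 0.555 / (1 + 5 × 0.555)
  = 3.3300 / 3.7750 = 0.882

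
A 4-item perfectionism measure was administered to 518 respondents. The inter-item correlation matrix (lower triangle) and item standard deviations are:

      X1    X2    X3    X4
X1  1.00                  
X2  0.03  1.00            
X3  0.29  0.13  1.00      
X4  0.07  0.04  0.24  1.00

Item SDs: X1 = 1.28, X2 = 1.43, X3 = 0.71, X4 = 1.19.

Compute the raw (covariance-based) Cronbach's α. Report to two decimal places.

Σσ²ᵢ = 1.28² + 1.43² + 0.71² + 1.19² = 5.6035
Covariances σ_ij = r_ij · s_i · s_j:
  σ(X1,X2) = 0.03 × 1.28 × 1.43 = 0.0549
  σ(X1,X3) = 0.29 × 1.28 × 0.71 = 0.2636
  σ(X1,X4) = 0.07 × 1.28 × 1.19 = 0.1066
  σ(X2,X3) = 0.13 × 1.43 × 0.71 = 0.1320
  σ(X2,X4) = 0.04 × 1.43 × 1.19 = 0.0681
  σ(X3,X4) = 0.24 × 0.71 × 1.19 = 0.2028
σ²_T = Σσ²ᵢ + 2·Σσ_ij = 5.6035 + 2 × 0.8280 = 7.2595
α = (4/3)·(1 − 5.6035/7.2595) = 0.30

α = 0.30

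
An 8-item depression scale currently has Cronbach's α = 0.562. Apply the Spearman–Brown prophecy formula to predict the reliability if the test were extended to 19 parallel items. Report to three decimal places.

predicted reliability = 0.753

Length factor m = 19/8 = 2.3750
α' = m·α / (1 + (m−1)·α)
   = 19/8 × 0.562 / (1 + (19/8 − 1) × 0.562)
   = 1.3348 / 1.7728 = 0.753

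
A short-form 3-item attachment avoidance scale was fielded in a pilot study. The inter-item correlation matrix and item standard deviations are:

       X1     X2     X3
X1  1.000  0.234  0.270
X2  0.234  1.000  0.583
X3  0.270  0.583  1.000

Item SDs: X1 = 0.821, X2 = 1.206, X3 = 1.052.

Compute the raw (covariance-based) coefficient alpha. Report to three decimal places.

α = 0.640

Σσ²ᵢ = 0.821² + 1.206² + 1.052² = 3.2352
Covariances σ_ij = r_ij · s_i · s_j:
  σ(X1,X2) = 0.234 × 0.821 × 1.206 = 0.2317
  σ(X1,X3) = 0.270 × 0.821 × 1.052 = 0.2332
  σ(X2,X3) = 0.583 × 1.206 × 1.052 = 0.7397
σ²_T = Σσ²ᵢ + 2·Σσ_ij = 3.2352 + 2 × 1.2046 = 5.6444
α = (3/2)·(1 − 3.2352/5.6444) = 0.640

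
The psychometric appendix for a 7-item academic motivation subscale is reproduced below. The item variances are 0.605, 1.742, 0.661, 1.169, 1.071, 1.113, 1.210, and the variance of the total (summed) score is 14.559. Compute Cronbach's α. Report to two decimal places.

Cronbach's α = 0.56

Σσ²ᵢ = 0.605 + 1.742 + 0.661 + 1.169 + 1.071 + 1.113 + 1.210 = 7.571
α = (k/(k−1))·(1 − Σσ²ᵢ/σ²_T) = (7/6)·(1 − 7.571/14.559) = 0.56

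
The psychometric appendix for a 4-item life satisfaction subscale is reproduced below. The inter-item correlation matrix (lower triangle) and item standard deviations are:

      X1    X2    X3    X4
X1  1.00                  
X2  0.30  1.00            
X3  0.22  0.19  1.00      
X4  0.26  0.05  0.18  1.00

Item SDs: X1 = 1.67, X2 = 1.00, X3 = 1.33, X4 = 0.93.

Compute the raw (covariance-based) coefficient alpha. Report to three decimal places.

α = 0.498

Σσ²ᵢ = 1.67² + 1.00² + 1.33² + 0.93² = 6.4227
Covariances σ_ij = r_ij · s_i · s_j:
  σ(X1,X2) = 0.30 × 1.67 × 1.00 = 0.5010
  σ(X1,X3) = 0.22 × 1.67 × 1.33 = 0.4886
  σ(X1,X4) = 0.26 × 1.67 × 0.93 = 0.4038
  σ(X2,X3) = 0.19 × 1.00 × 1.33 = 0.2527
  σ(X2,X4) = 0.05 × 1.00 × 0.93 = 0.0465
  σ(X3,X4) = 0.18 × 1.33 × 0.93 = 0.2226
σ²_T = Σσ²ᵢ + 2·Σσ_ij = 6.4227 + 2 × 1.9152 = 10.2531
α = (4/3)·(1 − 6.4227/10.2531) = 0.498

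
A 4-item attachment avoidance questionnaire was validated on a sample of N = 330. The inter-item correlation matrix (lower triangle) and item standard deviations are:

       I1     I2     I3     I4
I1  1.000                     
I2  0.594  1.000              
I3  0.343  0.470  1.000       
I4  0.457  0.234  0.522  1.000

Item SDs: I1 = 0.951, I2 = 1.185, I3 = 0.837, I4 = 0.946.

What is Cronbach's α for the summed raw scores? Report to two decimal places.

Cronbach's α = 0.75

Σσ²ᵢ = 0.951² + 1.185² + 0.837² + 0.946² = 3.9041
Covariances σ_ij = r_ij · s_i · s_j:
  σ(I1,I2) = 0.594 × 0.951 × 1.185 = 0.6694
  σ(I1,I3) = 0.343 × 0.951 × 0.837 = 0.2730
  σ(I1,I4) = 0.457 × 0.951 × 0.946 = 0.4111
  σ(I2,I3) = 0.470 × 1.185 × 0.837 = 0.4662
  σ(I2,I4) = 0.234 × 1.185 × 0.946 = 0.2623
  σ(I3,I4) = 0.522 × 0.837 × 0.946 = 0.4133
σ²_T = Σσ²ᵢ + 2·Σσ_ij = 3.9041 + 2 × 2.4953 = 8.8947
α = (4/3)·(1 − 3.9041/8.8947) = 0.75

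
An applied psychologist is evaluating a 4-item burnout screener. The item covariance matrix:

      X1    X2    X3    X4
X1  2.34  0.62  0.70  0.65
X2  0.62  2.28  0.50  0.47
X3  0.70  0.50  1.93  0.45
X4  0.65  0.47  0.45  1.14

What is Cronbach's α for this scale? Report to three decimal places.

α = 0.625

Σσᵢ² = 2.34 + 2.28 + 1.93 + 1.14 = 7.69
Sum of the distinct covariances = 3.39
σ²_T = 7.69 + 2 × 3.39 = 14.47
α = (k/(k−1))·(1 − Σσᵢ²/σ²_T) = (4/3)·(1 − 7.69/14.47) = 0.625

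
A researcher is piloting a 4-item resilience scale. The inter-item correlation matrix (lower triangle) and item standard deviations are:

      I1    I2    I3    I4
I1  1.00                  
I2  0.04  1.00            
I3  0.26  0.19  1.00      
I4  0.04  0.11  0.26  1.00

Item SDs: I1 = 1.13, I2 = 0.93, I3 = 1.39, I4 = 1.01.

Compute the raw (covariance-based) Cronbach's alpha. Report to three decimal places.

α = 0.429

Σσ²ᵢ = 1.13² + 0.93² + 1.39² + 1.01² = 5.0940
Covariances σ_ij = r_ij · s_i · s_j:
  σ(I1,I2) = 0.04 × 1.13 × 0.93 = 0.0420
  σ(I1,I3) = 0.26 × 1.13 × 1.39 = 0.4084
  σ(I1,I4) = 0.04 × 1.13 × 1.01 = 0.0457
  σ(I2,I3) = 0.19 × 0.93 × 1.39 = 0.2456
  σ(I2,I4) = 0.11 × 0.93 × 1.01 = 0.1033
  σ(I3,I4) = 0.26 × 1.39 × 1.01 = 0.3650
σ²_T = Σσ²ᵢ + 2·Σσ_ij = 5.0940 + 2 × 1.2100 = 7.5140
α = (4/3)·(1 − 5.0940/7.5140) = 0.429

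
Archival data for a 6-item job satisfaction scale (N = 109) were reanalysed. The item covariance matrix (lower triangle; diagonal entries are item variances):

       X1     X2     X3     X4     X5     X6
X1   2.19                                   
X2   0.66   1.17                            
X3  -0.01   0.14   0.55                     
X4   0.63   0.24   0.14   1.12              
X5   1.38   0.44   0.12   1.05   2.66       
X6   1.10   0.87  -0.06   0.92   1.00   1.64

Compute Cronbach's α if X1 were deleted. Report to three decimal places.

Cronbach's α = 0.721

Remaining items: X2, X3, X4, X5, X6 (k = 5).
Σσᵢ² = 1.17 + 0.55 + 1.12 + 2.66 + 1.64 = 7.14
σ²_T = 7.14 + 2 × 4.86 = 16.86
α (item deleted) = (5/4)·(1 − 7.14/16.86) = 0.721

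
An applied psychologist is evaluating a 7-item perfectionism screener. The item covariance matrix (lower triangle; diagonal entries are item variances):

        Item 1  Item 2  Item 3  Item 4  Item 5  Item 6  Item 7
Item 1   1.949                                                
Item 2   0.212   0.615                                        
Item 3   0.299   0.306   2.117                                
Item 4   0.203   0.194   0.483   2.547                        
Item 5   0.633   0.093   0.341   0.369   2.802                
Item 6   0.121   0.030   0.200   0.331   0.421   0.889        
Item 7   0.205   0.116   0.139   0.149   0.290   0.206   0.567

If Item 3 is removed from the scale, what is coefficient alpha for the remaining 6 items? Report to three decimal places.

Remaining items: Item 1, Item 2, Item 4, Item 5, Item 6, Item 7 (k = 6).
Σσᵢ² = 1.949 + 0.615 + 2.547 + 2.802 + 0.889 + 0.567 = 9.369
σ²_total = 9.369 + 2 × 3.573 = 16.515
α (item deleted) = (6/5)·(1 − 9.369/16.515) = 0.519

α = 0.519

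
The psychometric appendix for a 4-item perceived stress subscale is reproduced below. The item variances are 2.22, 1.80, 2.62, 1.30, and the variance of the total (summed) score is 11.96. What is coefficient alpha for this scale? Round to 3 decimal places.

Σσ²ᵢ = 2.22 + 1.80 + 2.62 + 1.30 = 7.94
α = (k/(k−1))·(1 − Σσ²ᵢ/Var(T)) = (4/3)·(1 − 7.94/11.96) = 0.448

α = 0.448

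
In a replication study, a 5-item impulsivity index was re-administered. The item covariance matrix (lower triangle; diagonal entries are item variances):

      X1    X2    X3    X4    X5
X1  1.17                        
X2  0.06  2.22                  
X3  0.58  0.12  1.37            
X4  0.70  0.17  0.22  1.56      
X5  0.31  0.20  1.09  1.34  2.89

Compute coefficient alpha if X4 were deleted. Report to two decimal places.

α = 0.51

Remaining items: X1, X2, X3, X5 (k = 4).
Σσᵢ² = 1.17 + 2.22 + 1.37 + 2.89 = 7.65
σ²_T = 7.65 + 2 × 2.36 = 12.37
α (item deleted) = (4/3)·(1 − 7.65/12.37) = 0.51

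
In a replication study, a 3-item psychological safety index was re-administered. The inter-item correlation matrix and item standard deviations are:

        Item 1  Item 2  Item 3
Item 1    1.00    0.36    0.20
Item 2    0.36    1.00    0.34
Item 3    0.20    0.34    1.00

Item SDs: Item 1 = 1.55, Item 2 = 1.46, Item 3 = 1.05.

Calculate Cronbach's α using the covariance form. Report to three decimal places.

α = 0.556

Σσ²ᵢ = 1.55² + 1.46² + 1.05² = 5.6366
Covariances σ_ij = r_ij · s_i · s_j:
  σ(Item 1,Item 2) = 0.36 × 1.55 × 1.46 = 0.8147
  σ(Item 1,Item 3) = 0.20 × 1.55 × 1.05 = 0.3255
  σ(Item 2,Item 3) = 0.34 × 1.46 × 1.05 = 0.5212
σ²_T = Σσ²ᵢ + 2·Σσ_ij = 5.6366 + 2 × 1.6614 = 8.9594
α = (3/2)·(1 − 5.6366/8.9594) = 0.556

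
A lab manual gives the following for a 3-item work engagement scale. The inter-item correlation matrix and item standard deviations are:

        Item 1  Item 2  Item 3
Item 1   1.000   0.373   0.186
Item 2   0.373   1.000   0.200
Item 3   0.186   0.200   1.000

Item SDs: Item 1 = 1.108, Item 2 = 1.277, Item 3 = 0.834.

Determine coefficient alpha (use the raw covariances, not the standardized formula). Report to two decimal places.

Σσ²ᵢ = 1.108² + 1.277² + 0.834² = 3.5539
Covariances σ_ij = r_ij · s_i · s_j:
  σ(Item 1,Item 2) = 0.373 × 1.108 × 1.277 = 0.5278
  σ(Item 1,Item 3) = 0.186 × 1.108 × 0.834 = 0.1719
  σ(Item 2,Item 3) = 0.200 × 1.277 × 0.834 = 0.2130
σ²_T = Σσ²ᵢ + 2·Σσ_ij = 3.5539 + 2 × 0.9127 = 5.3793
α = (3/2)·(1 − 3.5539/5.3793) = 0.51

α = 0.51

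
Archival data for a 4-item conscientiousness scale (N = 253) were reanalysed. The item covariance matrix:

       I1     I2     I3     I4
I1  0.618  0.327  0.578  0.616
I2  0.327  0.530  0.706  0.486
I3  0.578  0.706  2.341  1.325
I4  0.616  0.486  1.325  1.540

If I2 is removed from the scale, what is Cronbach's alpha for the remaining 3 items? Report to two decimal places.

α = 0.79

Remaining items: I1, I3, I4 (k = 3).
Σσ²ᵢ = 0.618 + 2.341 + 1.540 = 4.499
σ²_T = 4.499 + 2 × 2.519 = 9.537
α (item deleted) = (3/2)·(1 − 4.499/9.537) = 0.79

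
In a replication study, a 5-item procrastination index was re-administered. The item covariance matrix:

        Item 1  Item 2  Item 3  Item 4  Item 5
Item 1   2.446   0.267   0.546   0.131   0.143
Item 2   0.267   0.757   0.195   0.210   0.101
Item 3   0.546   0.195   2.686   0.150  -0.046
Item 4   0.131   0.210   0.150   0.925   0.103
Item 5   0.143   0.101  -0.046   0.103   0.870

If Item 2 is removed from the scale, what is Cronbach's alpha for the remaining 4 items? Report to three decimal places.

α = 0.305

Remaining items: Item 1, Item 3, Item 4, Item 5 (k = 4).
sum of item variances = 2.446 + 2.686 + 0.925 + 0.870 = 6.927
σ²_total = 6.927 + 2 × 1.027 = 8.981
α (item deleted) = (4/3)·(1 − 6.927/8.981) = 0.305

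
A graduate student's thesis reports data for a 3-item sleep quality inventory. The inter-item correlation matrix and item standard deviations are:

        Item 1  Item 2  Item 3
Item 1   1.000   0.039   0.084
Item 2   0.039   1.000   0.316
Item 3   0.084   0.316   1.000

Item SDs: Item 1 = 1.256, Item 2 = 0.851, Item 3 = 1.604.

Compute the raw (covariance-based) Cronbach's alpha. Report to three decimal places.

Cronbach's alpha = 0.313

Σσ²ᵢ = 1.256² + 0.851² + 1.604² = 4.8746
Covariances σ_ij = r_ij · s_i · s_j:
  σ(Item 1,Item 2) = 0.039 × 1.256 × 0.851 = 0.0417
  σ(Item 1,Item 3) = 0.084 × 1.256 × 1.604 = 0.1692
  σ(Item 2,Item 3) = 0.316 × 0.851 × 1.604 = 0.4313
σ²_T = Σσ²ᵢ + 2·Σσ_ij = 4.8746 + 2 × 0.6422 = 6.1590
α = (3/2)·(1 − 4.8746/6.1590) = 0.313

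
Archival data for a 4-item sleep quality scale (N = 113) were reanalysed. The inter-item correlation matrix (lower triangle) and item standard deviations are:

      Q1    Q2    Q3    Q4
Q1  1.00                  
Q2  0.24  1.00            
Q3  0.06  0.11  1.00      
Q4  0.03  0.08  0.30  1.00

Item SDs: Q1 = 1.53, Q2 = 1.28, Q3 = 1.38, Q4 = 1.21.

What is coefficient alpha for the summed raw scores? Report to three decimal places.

Σσ²ᵢ = 1.53² + 1.28² + 1.38² + 1.21² = 7.3478
Covariances σ_ij = r_ij · s_i · s_j:
  σ(Q1,Q2) = 0.24 × 1.53 × 1.28 = 0.4700
  σ(Q1,Q3) = 0.06 × 1.53 × 1.38 = 0.1267
  σ(Q1,Q4) = 0.03 × 1.53 × 1.21 = 0.0555
  σ(Q2,Q3) = 0.11 × 1.28 × 1.38 = 0.1943
  σ(Q2,Q4) = 0.08 × 1.28 × 1.21 = 0.1239
  σ(Q3,Q4) = 0.30 × 1.38 × 1.21 = 0.5009
σ²_T = Σσ²ᵢ + 2·Σσ_ij = 7.3478 + 2 × 1.4713 = 10.2904
α = (4/3)·(1 − 7.3478/10.2904) = 0.381

coefficient alpha = 0.381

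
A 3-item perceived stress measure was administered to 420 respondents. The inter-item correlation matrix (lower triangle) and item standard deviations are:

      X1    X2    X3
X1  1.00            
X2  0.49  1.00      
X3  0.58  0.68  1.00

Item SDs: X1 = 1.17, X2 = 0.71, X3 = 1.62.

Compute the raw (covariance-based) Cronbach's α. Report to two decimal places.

α = 0.76

Σσ²ᵢ = 1.17² + 0.71² + 1.62² = 4.4974
Covariances σ_ij = r_ij · s_i · s_j:
  σ(X1,X2) = 0.49 × 1.17 × 0.71 = 0.4070
  σ(X1,X3) = 0.58 × 1.17 × 1.62 = 1.0993
  σ(X2,X3) = 0.68 × 0.71 × 1.62 = 0.7821
σ²_T = Σσ²ᵢ + 2·Σσ_ij = 4.4974 + 2 × 2.2884 = 9.0742
α = (3/2)·(1 − 4.4974/9.0742) = 0.76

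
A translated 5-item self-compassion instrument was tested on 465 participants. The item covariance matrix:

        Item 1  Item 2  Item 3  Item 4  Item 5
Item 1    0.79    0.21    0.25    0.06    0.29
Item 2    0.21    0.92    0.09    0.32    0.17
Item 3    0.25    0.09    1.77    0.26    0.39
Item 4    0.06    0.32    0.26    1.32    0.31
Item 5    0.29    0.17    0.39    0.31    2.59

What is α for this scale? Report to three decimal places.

α = 0.486

Σσ²ᵢ = 0.79 + 0.92 + 1.77 + 1.32 + 2.59 = 7.39
Σ_{i<j} σ_ij = 2.35
total variance = 7.39 + 2 × 2.35 = 12.09
α = (k/(k−1))·(1 − Σσ²ᵢ/total variance) = (5/4)·(1 − 7.39/12.09) = 0.486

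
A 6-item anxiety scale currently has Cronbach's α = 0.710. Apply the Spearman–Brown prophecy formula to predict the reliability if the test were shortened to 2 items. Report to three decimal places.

predicted reliability = 0.449

Length factor m = 2/6 = 0.3333
α' = m·α / (1 − (1−m)·α)
   = 2/6 × 0.710 / (1 − (1 − 2/6) × 0.710)
   = 0.2367 / 0.5267 = 0.449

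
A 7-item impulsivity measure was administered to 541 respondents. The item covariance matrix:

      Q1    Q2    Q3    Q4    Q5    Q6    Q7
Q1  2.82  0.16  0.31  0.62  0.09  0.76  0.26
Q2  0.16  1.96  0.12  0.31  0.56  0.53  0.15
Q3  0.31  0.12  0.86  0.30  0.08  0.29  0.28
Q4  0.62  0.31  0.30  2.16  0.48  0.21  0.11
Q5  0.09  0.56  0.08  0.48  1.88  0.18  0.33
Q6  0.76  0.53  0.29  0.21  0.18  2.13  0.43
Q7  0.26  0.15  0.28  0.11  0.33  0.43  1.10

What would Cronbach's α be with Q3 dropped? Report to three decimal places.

Remaining items: Q1, Q2, Q4, Q5, Q6, Q7 (k = 6).
Σσᵢ² = 2.82 + 1.96 + 2.16 + 1.88 + 2.13 + 1.10 = 12.05
Var(T) = 12.05 + 2 × 5.18 = 22.41
α (item deleted) = (6/5)·(1 − 12.05/22.41) = 0.555

α = 0.555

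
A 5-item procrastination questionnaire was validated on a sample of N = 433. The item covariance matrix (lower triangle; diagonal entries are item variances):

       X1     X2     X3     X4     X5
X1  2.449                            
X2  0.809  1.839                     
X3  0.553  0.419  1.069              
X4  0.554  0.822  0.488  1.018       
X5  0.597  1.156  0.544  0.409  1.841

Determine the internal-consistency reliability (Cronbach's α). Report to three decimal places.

α = 0.759

ΣVar(i) = 2.449 + 1.839 + 1.069 + 1.018 + 1.841 = 8.216
Σ_{i<j} σ_ij = 6.351
σ²_T = 8.216 + 2 × 6.351 = 20.918
α = (k/(k−1))·(1 − ΣVar(i)/σ²_T) = (5/4)·(1 − 8.216/20.918) = 0.759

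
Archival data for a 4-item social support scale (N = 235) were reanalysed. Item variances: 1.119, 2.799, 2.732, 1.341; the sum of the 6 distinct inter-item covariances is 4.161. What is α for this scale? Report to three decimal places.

α = 0.680

Σσᵢ² = 1.119 + 2.799 + 2.732 + 1.341 = 7.991
Sum of distinct covariances = 4.161
Var(T) = Σσᵢ² + 2·Σcov = 7.991 + 2 × 4.161 = 16.313
α = (4/3)·(1 − 7.991/16.313) = 0.680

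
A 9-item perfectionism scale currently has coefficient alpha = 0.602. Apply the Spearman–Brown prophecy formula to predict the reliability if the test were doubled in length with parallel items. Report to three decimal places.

Length factor m = 2
α' = m·α / (1 + (m−1)·α)
   = 2 × 0.602 / (1 + (2 − 1) × 0.602)
   = 1.2040 / 1.6020 = 0.752

predicted reliability = 0.752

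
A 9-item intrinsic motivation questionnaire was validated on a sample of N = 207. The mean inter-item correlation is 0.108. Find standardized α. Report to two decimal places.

α = 0.52

Standardized α = k·r̄ / (1 + (k−1)·r̄) = 9 × 0.108 / (1 + 8 × 0.108)
  = 0.9720 / 1.8640 = 0.52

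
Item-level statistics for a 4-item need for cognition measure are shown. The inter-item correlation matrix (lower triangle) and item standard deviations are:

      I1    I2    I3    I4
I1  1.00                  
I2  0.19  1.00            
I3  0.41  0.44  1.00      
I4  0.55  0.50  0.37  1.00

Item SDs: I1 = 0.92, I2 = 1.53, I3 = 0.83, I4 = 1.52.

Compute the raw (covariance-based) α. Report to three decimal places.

α = 0.711

Σσ²ᵢ = 0.92² + 1.53² + 0.83² + 1.52² = 6.1866
Covariances σ_ij = r_ij · s_i · s_j:
  σ(I1,I2) = 0.19 × 0.92 × 1.53 = 0.2674
  σ(I1,I3) = 0.41 × 0.92 × 0.83 = 0.3131
  σ(I1,I4) = 0.55 × 0.92 × 1.52 = 0.7691
  σ(I2,I3) = 0.44 × 1.53 × 0.83 = 0.5588
  σ(I2,I4) = 0.50 × 1.53 × 1.52 = 1.1628
  σ(I3,I4) = 0.37 × 0.83 × 1.52 = 0.4668
σ²_T = Σσ²ᵢ + 2·Σσ_ij = 6.1866 + 2 × 3.5380 = 13.2626
α = (4/3)·(1 − 6.1866/13.2626) = 0.711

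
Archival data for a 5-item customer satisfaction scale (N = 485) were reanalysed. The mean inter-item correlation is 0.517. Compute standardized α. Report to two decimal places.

standardized α = 0.84

Standardized α = k·r̄ / (1 + (k−1)·r̄) = 5 × 0.517 / (1 + 4 × 0.517)
  = 2.5850 / 3.0680 = 0.84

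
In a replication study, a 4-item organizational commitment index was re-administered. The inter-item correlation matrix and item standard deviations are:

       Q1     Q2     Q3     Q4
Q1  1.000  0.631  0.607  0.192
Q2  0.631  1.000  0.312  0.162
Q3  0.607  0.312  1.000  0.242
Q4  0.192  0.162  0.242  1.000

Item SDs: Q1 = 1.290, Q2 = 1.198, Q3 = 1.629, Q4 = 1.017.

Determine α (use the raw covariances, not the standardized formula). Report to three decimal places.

Σσ²ᵢ = 1.290² + 1.198² + 1.629² + 1.017² = 6.7872
Covariances σ_ij = r_ij · s_i · s_j:
  σ(Q1,Q2) = 0.631 × 1.290 × 1.198 = 0.9752
  σ(Q1,Q3) = 0.607 × 1.290 × 1.629 = 1.2756
  σ(Q1,Q4) = 0.192 × 1.290 × 1.017 = 0.2519
  σ(Q2,Q3) = 0.312 × 1.198 × 1.629 = 0.6089
  σ(Q2,Q4) = 0.162 × 1.198 × 1.017 = 0.1974
  σ(Q3,Q4) = 0.242 × 1.629 × 1.017 = 0.4009
σ²_T = Σσ²ᵢ + 2·Σσ_ij = 6.7872 + 2 × 3.7099 = 14.2070
α = (4/3)·(1 − 6.7872/14.2070) = 0.696

α = 0.696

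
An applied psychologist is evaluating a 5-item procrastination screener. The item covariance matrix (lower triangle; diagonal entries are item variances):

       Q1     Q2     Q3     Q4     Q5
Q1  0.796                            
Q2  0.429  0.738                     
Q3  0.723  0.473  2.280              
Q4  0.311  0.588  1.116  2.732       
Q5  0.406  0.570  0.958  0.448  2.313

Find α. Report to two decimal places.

ΣVar(i) = 0.796 + 0.738 + 2.280 + 2.732 + 2.313 = 8.859
Sum of the distinct covariances = 6.022
Var(T) = 8.859 + 2 × 6.022 = 20.903
α = (k/(k−1))·(1 − ΣVar(i)/Var(T)) = (5/4)·(1 − 8.859/20.903) = 0.72

α = 0.72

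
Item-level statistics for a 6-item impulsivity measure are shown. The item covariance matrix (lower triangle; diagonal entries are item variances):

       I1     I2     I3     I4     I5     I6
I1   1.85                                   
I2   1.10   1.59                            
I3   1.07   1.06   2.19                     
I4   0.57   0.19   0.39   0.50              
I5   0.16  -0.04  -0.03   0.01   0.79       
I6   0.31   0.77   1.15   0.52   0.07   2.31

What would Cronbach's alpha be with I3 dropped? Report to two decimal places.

Remaining items: I1, I2, I4, I5, I6 (k = 5).
ΣVar(i) = 1.85 + 1.59 + 0.50 + 0.79 + 2.31 = 7.04
σ²_total = 7.04 + 2 × 3.66 = 14.36
α (item deleted) = (5/4)·(1 − 7.04/14.36) = 0.64

α = 0.64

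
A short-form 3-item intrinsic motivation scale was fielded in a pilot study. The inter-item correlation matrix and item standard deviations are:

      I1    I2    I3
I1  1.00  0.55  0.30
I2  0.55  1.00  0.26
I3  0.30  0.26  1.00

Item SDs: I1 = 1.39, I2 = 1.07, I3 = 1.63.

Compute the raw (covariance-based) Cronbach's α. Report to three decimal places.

Σσ²ᵢ = 1.39² + 1.07² + 1.63² = 5.7339
Covariances σ_ij = r_ij · s_i · s_j:
  σ(I1,I2) = 0.55 × 1.39 × 1.07 = 0.8180
  σ(I1,I3) = 0.30 × 1.39 × 1.63 = 0.6797
  σ(I2,I3) = 0.26 × 1.07 × 1.63 = 0.4535
σ²_T = Σσ²ᵢ + 2·Σσ_ij = 5.7339 + 2 × 1.9512 = 9.6363
α = (3/2)·(1 − 5.7339/9.6363) = 0.607

Cronbach's α = 0.607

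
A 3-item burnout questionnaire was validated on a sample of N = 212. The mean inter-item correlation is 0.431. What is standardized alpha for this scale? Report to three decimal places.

standardized alpha = 0.694

Standardized α = k·r̄ / (1 + (k−1)·r̄) = 3 × 0.431 / (1 + 2 × 0.431)
  = 1.2930 / 1.8620 = 0.694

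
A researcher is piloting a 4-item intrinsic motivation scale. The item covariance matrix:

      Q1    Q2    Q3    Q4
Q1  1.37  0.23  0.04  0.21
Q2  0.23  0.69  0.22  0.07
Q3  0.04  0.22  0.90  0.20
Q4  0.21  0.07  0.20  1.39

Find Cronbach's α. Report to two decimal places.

ΣVar(i) = 1.37 + 0.69 + 0.90 + 1.39 = 4.35
Sum of off-diagonal covariances = 0.97
total variance = 4.35 + 2 × 0.97 = 6.29
α = (k/(k−1))·(1 − ΣVar(i)/total variance) = (4/3)·(1 − 4.35/6.29) = 0.41

α = 0.41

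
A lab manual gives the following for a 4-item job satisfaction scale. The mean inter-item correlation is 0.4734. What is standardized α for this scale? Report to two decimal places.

α = 0.78

Standardized α = k·r̄ / (1 + (k−1)·r̄) = 4 × 0.4734 / (1 + 3 × 0.4734)
  = 1.8936 / 2.4202 = 0.78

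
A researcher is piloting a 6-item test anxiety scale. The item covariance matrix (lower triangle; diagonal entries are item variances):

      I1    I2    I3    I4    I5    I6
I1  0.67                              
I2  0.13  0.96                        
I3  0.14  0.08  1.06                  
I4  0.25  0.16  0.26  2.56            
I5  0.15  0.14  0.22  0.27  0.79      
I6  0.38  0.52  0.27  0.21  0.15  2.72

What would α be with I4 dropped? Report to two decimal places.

α = 0.52

Remaining items: I1, I2, I3, I5, I6 (k = 5).
ΣVar(i) = 0.67 + 0.96 + 1.06 + 0.79 + 2.72 = 6.20
σ²_T = 6.20 + 2 × 2.18 = 10.56
α (item deleted) = (5/4)·(1 − 6.20/10.56) = 0.52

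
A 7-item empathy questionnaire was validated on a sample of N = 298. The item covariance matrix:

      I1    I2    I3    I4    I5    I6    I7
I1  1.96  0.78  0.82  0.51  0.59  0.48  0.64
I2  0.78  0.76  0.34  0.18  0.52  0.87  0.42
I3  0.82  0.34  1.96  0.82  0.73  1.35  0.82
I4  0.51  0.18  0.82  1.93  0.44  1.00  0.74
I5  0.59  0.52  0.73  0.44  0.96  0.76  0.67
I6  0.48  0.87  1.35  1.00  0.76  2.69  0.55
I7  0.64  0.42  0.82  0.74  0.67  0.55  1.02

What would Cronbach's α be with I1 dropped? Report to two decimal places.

α = 0.82

Remaining items: I2, I3, I4, I5, I6, I7 (k = 6).
Σσ²ᵢ = 0.76 + 1.96 + 1.93 + 0.96 + 2.69 + 1.02 = 9.32
total variance = 9.32 + 2 × 10.21 = 29.74
α (item deleted) = (6/5)·(1 − 9.32/29.74) = 0.82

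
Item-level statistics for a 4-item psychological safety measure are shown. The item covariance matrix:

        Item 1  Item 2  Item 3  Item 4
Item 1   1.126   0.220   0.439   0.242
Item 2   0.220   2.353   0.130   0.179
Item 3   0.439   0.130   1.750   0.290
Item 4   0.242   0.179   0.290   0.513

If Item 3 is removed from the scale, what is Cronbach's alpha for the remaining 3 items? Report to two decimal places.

Cronbach's alpha = 0.36

Remaining items: Item 1, Item 2, Item 4 (k = 3).
sum of item variances = 1.126 + 2.353 + 0.513 = 3.992
σ²_total = 3.992 + 2 × 0.641 = 5.274
α (item deleted) = (3/2)·(1 − 3.992/5.274) = 0.36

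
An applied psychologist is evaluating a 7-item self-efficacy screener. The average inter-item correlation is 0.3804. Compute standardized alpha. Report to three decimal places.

Standardized α = k·r̄ / (1 + (k−1)·r̄) = 7 × 0.3804 / (1 + 6 × 0.3804)
  = 2.6628 / 3.2824 = 0.811

α = 0.811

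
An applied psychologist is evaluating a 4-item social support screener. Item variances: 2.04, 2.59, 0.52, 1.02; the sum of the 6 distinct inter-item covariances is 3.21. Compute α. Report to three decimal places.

ΣVar(i) = 2.04 + 2.59 + 0.52 + 1.02 = 6.17
Sum of distinct covariances = 3.21
total variance = ΣVar(i) + 2·Σcov = 6.17 + 2 × 3.21 = 12.59
α = (4/3)·(1 − 6.17/12.59) = 0.680

α = 0.680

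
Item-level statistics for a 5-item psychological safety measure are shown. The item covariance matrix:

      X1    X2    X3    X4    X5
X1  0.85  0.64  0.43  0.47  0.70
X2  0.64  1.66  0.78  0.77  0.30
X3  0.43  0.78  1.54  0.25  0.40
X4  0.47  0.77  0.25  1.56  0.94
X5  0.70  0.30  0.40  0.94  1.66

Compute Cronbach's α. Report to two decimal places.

α = 0.76

sum of item variances = 0.85 + 1.66 + 1.54 + 1.56 + 1.66 = 7.27
Sum of the distinct covariances = 5.68
σ²_total = 7.27 + 2 × 5.68 = 18.63
α = (k/(k−1))·(1 − sum of item variances/σ²_total) = (5/4)·(1 − 7.27/18.63) = 0.76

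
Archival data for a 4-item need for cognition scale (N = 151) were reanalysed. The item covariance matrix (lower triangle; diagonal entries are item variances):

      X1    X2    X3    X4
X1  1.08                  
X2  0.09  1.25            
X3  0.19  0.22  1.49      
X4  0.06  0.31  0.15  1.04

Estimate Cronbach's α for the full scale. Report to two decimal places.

Cronbach's α = 0.39

Σσ²ᵢ = 1.08 + 1.25 + 1.49 + 1.04 = 4.86
Sum of the distinct covariances = 1.02
σ²_T = 4.86 + 2 × 1.02 = 6.90
α = (k/(k−1))·(1 − Σσ²ᵢ/σ²_T) = (4/3)·(1 − 4.86/6.90) = 0.39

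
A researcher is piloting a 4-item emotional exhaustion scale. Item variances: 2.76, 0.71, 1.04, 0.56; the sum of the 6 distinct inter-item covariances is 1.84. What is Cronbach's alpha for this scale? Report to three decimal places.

sum of item variances = 2.76 + 0.71 + 1.04 + 0.56 = 5.07
Sum of distinct covariances = 1.84
total variance = sum of item variances + 2·Σcov = 5.07 + 2 × 1.84 = 8.75
α = (4/3)·(1 − 5.07/8.75) = 0.561

Cronbach's alpha = 0.561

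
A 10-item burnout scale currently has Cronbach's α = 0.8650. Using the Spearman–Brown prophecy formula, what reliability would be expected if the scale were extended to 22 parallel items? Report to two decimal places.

Length factor m = 22/10 = 2.2000
α' = m·α / (1 + (m−1)·α)
   = 22/10 × 0.8650 / (1 + (22/10 − 1) × 0.8650)
   = 1.9030 / 2.0380 = 0.93

predicted reliability = 0.93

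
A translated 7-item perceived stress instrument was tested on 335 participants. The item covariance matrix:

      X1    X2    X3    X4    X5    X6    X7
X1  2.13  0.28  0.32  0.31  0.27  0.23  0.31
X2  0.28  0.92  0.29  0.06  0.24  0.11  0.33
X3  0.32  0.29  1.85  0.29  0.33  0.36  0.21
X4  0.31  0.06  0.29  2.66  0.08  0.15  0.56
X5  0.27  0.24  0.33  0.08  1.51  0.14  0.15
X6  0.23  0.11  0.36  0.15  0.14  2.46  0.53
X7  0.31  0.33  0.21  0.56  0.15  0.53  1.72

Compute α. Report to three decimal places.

α = 0.532

Σσ²ᵢ = 2.13 + 0.92 + 1.85 + 2.66 + 1.51 + 2.46 + 1.72 = 13.25
Sum of the distinct covariances = 5.55
σ²_T = 13.25 + 2 × 5.55 = 24.35
α = (k/(k−1))·(1 − Σσ²ᵢ/σ²_T) = (7/6)·(1 − 13.25/24.35) = 0.532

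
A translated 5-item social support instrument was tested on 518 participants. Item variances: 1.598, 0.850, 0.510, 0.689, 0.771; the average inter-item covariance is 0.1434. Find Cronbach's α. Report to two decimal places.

sum of item variances = 1.598 + 0.850 + 0.510 + 0.689 + 0.771 = 4.418
Sum of the 10 distinct covariances = 10 × 0.1434 = 1.4340
σ²_T = sum of item variances + 2·Σcov = 4.418 + 2 × 1.4340 = 7.2860
α = (5/4)·(1 − 4.418/7.2860) = 0.49

Cronbach's α = 0.49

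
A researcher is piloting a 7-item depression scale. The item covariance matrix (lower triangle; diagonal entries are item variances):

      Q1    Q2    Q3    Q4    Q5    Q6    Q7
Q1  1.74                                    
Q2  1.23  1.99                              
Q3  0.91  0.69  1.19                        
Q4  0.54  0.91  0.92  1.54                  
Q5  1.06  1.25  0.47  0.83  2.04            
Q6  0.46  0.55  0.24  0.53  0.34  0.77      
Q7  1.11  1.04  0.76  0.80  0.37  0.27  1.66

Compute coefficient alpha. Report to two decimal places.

α = 0.86

sum of item variances = 1.74 + 1.99 + 1.19 + 1.54 + 2.04 + 0.77 + 1.66 = 10.93
Σ_{i<j} σ_ij = 15.28
σ²_T = 10.93 + 2 × 15.28 = 41.49
α = (k/(k−1))·(1 − sum of item variances/σ²_T) = (7/6)·(1 − 10.93/41.49) = 0.86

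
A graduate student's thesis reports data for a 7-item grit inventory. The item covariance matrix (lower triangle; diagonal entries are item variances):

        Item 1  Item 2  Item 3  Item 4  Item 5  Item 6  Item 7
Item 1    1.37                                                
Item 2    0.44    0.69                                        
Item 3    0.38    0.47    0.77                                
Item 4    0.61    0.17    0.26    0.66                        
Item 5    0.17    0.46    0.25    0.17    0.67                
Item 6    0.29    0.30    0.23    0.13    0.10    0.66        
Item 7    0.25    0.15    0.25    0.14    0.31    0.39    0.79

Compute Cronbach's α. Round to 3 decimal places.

Cronbach's α = 0.792

Σσ²ᵢ = 1.37 + 0.69 + 0.77 + 0.66 + 0.67 + 0.66 + 0.79 = 5.61
Sum of the distinct covariances = 5.92
σ²_total = 5.61 + 2 × 5.92 = 17.45
α = (k/(k−1))·(1 − Σσ²ᵢ/σ²_total) = (7/6)·(1 − 5.61/17.45) = 0.792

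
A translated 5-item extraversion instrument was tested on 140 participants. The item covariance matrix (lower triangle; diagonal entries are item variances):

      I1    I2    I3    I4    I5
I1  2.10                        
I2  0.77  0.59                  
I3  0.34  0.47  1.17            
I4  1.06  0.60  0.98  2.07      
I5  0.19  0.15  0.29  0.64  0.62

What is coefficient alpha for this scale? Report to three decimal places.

Σσᵢ² = 2.10 + 0.59 + 1.17 + 2.07 + 0.62 = 6.55
Σ_{i<j} σ_ij = 5.49
σ²_T = 6.55 + 2 × 5.49 = 17.53
α = (k/(k−1))·(1 − Σσᵢ²/σ²_T) = (5/4)·(1 − 6.55/17.53) = 0.783

α = 0.783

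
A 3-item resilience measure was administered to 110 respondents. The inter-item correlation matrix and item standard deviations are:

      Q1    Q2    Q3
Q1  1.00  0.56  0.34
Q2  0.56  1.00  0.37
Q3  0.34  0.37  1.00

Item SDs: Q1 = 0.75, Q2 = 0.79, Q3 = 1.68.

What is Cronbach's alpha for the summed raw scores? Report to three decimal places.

Cronbach's alpha = 0.576

Σσ²ᵢ = 0.75² + 0.79² + 1.68² = 4.0090
Covariances σ_ij = r_ij · s_i · s_j:
  σ(Q1,Q2) = 0.56 × 0.75 × 0.79 = 0.3318
  σ(Q1,Q3) = 0.34 × 0.75 × 1.68 = 0.4284
  σ(Q2,Q3) = 0.37 × 0.79 × 1.68 = 0.4911
σ²_T = Σσ²ᵢ + 2·Σσ_ij = 4.0090 + 2 × 1.2513 = 6.5116
α = (3/2)·(1 − 4.0090/6.5116) = 0.576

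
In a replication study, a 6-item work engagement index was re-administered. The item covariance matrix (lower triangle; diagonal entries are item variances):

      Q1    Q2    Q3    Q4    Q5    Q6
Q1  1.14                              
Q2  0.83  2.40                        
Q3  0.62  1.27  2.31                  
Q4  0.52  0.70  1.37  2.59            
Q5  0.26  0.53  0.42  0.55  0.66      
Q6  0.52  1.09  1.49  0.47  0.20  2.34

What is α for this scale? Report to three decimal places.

Σσ²ᵢ = 1.14 + 2.40 + 2.31 + 2.59 + 0.66 + 2.34 = 11.44
Sum of off-diagonal covariances = 10.84
total variance = 11.44 + 2 × 10.84 = 33.12
α = (k/(k−1))·(1 − Σσ²ᵢ/total variance) = (6/5)·(1 − 11.44/33.12) = 0.786

α = 0.786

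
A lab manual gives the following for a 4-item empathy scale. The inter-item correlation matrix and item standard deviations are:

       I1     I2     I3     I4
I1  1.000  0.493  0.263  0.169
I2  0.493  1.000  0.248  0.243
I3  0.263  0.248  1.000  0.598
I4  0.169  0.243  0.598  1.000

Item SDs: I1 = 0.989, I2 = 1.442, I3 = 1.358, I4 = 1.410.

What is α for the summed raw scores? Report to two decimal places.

Σσ²ᵢ = 0.989² + 1.442² + 1.358² + 1.410² = 6.8897
Covariances σ_ij = r_ij · s_i · s_j:
  σ(I1,I2) = 0.493 × 0.989 × 1.442 = 0.7031
  σ(I1,I3) = 0.263 × 0.989 × 1.358 = 0.3532
  σ(I1,I4) = 0.169 × 0.989 × 1.410 = 0.2357
  σ(I2,I3) = 0.248 × 1.442 × 1.358 = 0.4856
  σ(I2,I4) = 0.243 × 1.442 × 1.410 = 0.4941
  σ(I3,I4) = 0.598 × 1.358 × 1.410 = 1.1450
σ²_T = Σσ²ᵢ + 2·Σσ_ij = 6.8897 + 2 × 3.4167 = 13.7231
α = (4/3)·(1 − 6.8897/13.7231) = 0.66

α = 0.66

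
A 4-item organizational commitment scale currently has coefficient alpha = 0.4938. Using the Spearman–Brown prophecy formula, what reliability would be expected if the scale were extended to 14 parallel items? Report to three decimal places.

predicted reliability = 0.773

Length factor m = 14/4 = 3.5000
α' = m·α / (1 + (m−1)·α)
   = 14/4 × 0.4938 / (1 + (14/4 − 1) × 0.4938)
   = 1.7283 / 2.2345 = 0.773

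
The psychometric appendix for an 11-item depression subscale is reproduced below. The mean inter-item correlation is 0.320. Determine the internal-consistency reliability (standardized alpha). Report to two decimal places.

α = 0.84

Standardized α = k·r̄ / (1 + (k−1)·r̄) = 11 × 0.320 / (1 + 10 × 0.320)
  = 3.5200 / 4.2000 = 0.84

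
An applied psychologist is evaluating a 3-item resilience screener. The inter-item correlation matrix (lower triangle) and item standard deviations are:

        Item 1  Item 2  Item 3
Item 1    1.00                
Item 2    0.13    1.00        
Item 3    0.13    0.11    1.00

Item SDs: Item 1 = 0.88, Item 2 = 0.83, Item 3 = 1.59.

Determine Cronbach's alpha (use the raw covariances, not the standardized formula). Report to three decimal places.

Cronbach's alpha = 0.262

Σσ²ᵢ = 0.88² + 0.83² + 1.59² = 3.9914
Covariances σ_ij = r_ij · s_i · s_j:
  σ(Item 1,Item 2) = 0.13 × 0.88 × 0.83 = 0.0950
  σ(Item 1,Item 3) = 0.13 × 0.88 × 1.59 = 0.1819
  σ(Item 2,Item 3) = 0.11 × 0.83 × 1.59 = 0.1452
σ²_T = Σσ²ᵢ + 2·Σσ_ij = 3.9914 + 2 × 0.4221 = 4.8356
α = (3/2)·(1 − 3.9914/4.8356) = 0.262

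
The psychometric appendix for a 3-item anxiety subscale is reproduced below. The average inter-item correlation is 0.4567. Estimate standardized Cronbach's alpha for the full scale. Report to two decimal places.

Standardized α = k·r̄ / (1 + (k−1)·r̄) = 3 × 0.4567 / (1 + 2 × 0.4567)
  = 1.3701 / 1.9134 = 0.72

standardized Cronbach's alpha = 0.72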